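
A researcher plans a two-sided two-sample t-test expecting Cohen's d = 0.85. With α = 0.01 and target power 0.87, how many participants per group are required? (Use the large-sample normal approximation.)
n = 38 per group

Sample size formula (two-sample t-test, normal approximation):
n = 2 · ((z_{α/2} + z_β) / d)²

z_{α/2} = 2.576 (for α = 0.01, two-sided)
z_β = 1.126 (for power = 0.87)
d = 0.85

n = 2 · ((2.576 + 1.126) / 0.85)²
n = 2 · (4.355)²
n ≈ 37.93
Round up to the next whole number: n = 38 per group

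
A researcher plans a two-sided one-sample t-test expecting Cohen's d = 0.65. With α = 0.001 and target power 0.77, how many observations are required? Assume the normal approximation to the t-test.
n = 39

Sample size formula (one-sample t-test, normal approximation):
n = ((z_{α/2} + z_β) / d)²

z_{α/2} = 3.291 (for α = 0.001, two-sided)
z_β = 0.739 (for power = 0.77)
d = 0.65

n = ((3.291 + 0.739) / 0.65)²
n = (6.200)²
n ≈ 38.44
Round up to the next whole number: n = 39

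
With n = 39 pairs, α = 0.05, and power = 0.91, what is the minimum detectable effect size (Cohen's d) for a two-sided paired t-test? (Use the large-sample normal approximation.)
d ≈ 0.53

Minimum detectable effect (paired t-test, normal approximation):
d = (z_{α/2} + z_β) / √n
d = (1.960 + 1.341) / √39
d = 3.301 / 6.245
d ≈ 0.53

By Cohen's convention (0.2 small / 0.5 medium / 0.8 large): medium effect.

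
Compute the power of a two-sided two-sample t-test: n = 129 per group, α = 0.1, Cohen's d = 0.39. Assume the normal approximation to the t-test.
Power ≈ 0.93

Power calculation (two-sample t-test, normal approximation):
z_β = d · √(n/2) - z_{α/2}
z_β = 0.39 · √(129/2) - 1.645
z_β = 0.39 · 8.031 - 1.645
z_β = 1.487

Power = Φ(z_β) = Φ(1.487) ≈ 0.932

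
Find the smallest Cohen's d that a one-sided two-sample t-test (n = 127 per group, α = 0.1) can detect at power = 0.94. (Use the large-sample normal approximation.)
d ≈ 0.36

Minimum detectable effect (two-sample t-test, normal approximation):
d = (z_α + z_β) / √(n/2)
d = (1.282 + 1.555) / √(127/2)
d = 2.836 / 7.969
d ≈ 0.36

By Cohen's convention (0.2 small / 0.5 medium / 0.8 large): small effect.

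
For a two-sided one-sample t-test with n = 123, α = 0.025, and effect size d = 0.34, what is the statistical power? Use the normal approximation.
Power ≈ 0.94

Power calculation (one-sample t-test, normal approximation):
z_β = d · √n - z_{α/2}
z_β = 0.34 · √123 - 2.241
z_β = 0.34 · 11.091 - 2.241
z_β = 1.529

Power = Φ(z_β) = Φ(1.529) ≈ 0.937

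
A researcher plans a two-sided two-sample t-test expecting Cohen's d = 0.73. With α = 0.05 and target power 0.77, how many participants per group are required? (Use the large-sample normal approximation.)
n = 28 per group

Sample size formula (two-sample t-test, normal approximation):
n = 2 · ((z_{α/2} + z_β) / d)²

z_{α/2} = 1.960 (for α = 0.05, two-sided)
z_β = 0.739 (for power = 0.77)
d = 0.73

n = 2 · ((1.960 + 0.739) / 0.73)²
n = 2 · (3.697)²
n ≈ 27.34
Round up to the next whole number: n = 28 per group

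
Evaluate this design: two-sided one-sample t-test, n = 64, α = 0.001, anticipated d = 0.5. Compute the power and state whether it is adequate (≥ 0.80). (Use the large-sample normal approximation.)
Power ≈ 0.76; the study is underpowered (power < 0.80)

Power calculation (one-sample t-test, normal approximation):
z_β = d · √n - z_{α/2}
z_β = 0.5 · √64 - 3.291
z_β = 0.5 · 8.000 - 3.291
z_β = 0.709

Power = Φ(z_β) = Φ(0.709) ≈ 0.761

Effect size d = 0.5 is medium by Cohen's convention (0.2/0.5/0.8).

Threshold: power ≥ 0.80 is conventionally adequate.
Power ≈ 0.76 → the study is underpowered (power < 0.80).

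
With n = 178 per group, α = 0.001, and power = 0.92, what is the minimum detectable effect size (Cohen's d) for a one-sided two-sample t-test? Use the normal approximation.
d ≈ 0.48

Minimum detectable effect (two-sample t-test, normal approximation):
d = (z_α + z_β) / √(n/2)
d = (3.090 + 1.405) / √(178/2)
d = 4.495 / 9.434
d ≈ 0.48

By Cohen's convention (0.2 small / 0.5 medium / 0.8 large): small effect.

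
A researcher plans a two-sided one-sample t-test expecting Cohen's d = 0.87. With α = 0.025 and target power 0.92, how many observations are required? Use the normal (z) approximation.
n = 18

Sample size formula (one-sample t-test, normal approximation):
n = ((z_{α/2} + z_β) / d)²

z_{α/2} = 2.241 (for α = 0.025, two-sided)
z_β = 1.405 (for power = 0.92)
d = 0.87

n = ((2.241 + 1.405) / 0.87)²
n = (4.191)²
n ≈ 17.56
Round up to the next whole number: n = 18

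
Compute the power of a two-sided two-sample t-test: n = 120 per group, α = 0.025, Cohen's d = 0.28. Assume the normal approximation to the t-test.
Power ≈ 0.47

Power calculation (two-sample t-test, normal approximation):
z_β = d · √(n/2) - z_{α/2}
z_β = 0.28 · √(120/2) - 2.241
z_β = 0.28 · 7.746 - 2.241
z_β = -0.073

Power = Φ(z_β) = Φ(-0.073) ≈ 0.471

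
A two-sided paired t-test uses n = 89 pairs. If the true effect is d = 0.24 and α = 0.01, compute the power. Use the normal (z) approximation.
Power ≈ 0.38

Power calculation (paired t-test, normal approximation):
z_β = d · √n - z_{α/2}
z_β = 0.24 · √89 - 2.576
z_β = 0.24 · 9.434 - 2.576
z_β = -0.312

Power = Φ(z_β) = Φ(-0.312) ≈ 0.378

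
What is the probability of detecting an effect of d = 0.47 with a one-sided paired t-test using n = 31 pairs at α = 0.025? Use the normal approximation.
Power ≈ 0.74

Power calculation (paired t-test, normal approximation):
z_β = d · √n - z_α
z_β = 0.47 · √31 - 1.960
z_β = 0.47 · 5.568 - 1.960
z_β = 0.657

Power = Φ(z_β) = Φ(0.657) ≈ 0.744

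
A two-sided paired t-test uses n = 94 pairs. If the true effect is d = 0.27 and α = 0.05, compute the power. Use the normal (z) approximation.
Power ≈ 0.74

Power calculation (paired t-test, normal approximation):
z_β = d · √n - z_{α/2}
z_β = 0.27 · √94 - 1.960
z_β = 0.27 · 9.695 - 1.960
z_β = 0.658

Power = Φ(z_β) = Φ(0.658) ≈ 0.745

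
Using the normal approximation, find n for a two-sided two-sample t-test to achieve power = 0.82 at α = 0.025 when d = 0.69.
n = 42 per group

Sample size formula (two-sample t-test, normal approximation):
n = 2 · ((z_{α/2} + z_β) / d)²

z_{α/2} = 2.241 (for α = 0.025, two-sided)
z_β = 0.915 (for power = 0.82)
d = 0.69

n = 2 · ((2.241 + 0.915) / 0.69)²
n = 2 · (4.574)²
n ≈ 41.84
Round up to the next whole number: n = 42 per group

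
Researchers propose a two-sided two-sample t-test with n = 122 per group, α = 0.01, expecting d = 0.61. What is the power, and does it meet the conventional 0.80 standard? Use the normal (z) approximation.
Power ≈ 0.99; the study is adequately powered (power ≥ 0.80)

Power calculation (two-sample t-test, normal approximation):
z_β = d · √(n/2) - z_{α/2}
z_β = 0.61 · √(122/2) - 2.576
z_β = 0.61 · 7.810 - 2.576
z_β = 2.188

Power = Φ(z_β) = Φ(2.188) ≈ 0.986

Effect size d = 0.61 is medium by Cohen's convention (0.2/0.5/0.8).

Threshold: power ≥ 0.80 is conventionally adequate.
Power ≈ 0.99 → the study is adequately powered (power ≥ 0.80).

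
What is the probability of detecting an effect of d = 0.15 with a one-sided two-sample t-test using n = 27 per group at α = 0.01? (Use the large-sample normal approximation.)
Power ≈ 0.04

Power calculation (two-sample t-test, normal approximation):
z_β = d · √(n/2) - z_α
z_β = 0.15 · √(27/2) - 2.326
z_β = 0.15 · 3.674 - 2.326
z_β = -1.775

Power = Φ(z_β) = Φ(-1.775) ≈ 0.038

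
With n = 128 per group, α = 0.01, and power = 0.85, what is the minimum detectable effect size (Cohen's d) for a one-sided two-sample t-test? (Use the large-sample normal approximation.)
d ≈ 0.42

Minimum detectable effect (two-sample t-test, normal approximation):
d = (z_α + z_β) / √(n/2)
d = (2.326 + 1.036) / √(128/2)
d = 3.363 / 8.000
d ≈ 0.42

By Cohen's convention (0.2 small / 0.5 medium / 0.8 large): small effect.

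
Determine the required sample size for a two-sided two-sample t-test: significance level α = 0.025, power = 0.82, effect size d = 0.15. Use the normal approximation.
n = 886 per group

Sample size formula (two-sample t-test, normal approximation):
n = 2 · ((z_{α/2} + z_β) / d)²

z_{α/2} = 2.241 (for α = 0.025, two-sided)
z_β = 0.915 (for power = 0.82)
d = 0.15

n = 2 · ((2.241 + 0.915) / 0.15)²
n = 2 · (21.040)²
n ≈ 885.36
Round up to the next whole number: n = 886 per group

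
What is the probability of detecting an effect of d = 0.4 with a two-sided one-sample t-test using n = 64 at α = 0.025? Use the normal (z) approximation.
Power ≈ 0.83

Power calculation (one-sample t-test, normal approximation):
z_β = d · √n - z_{α/2}
z_β = 0.4 · √64 - 2.241
z_β = 0.4 · 8.000 - 2.241
z_β = 0.959

Power = Φ(z_β) = Φ(0.959) ≈ 0.831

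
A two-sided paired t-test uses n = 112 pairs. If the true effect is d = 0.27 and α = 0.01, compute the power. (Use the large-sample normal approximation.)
Power ≈ 0.61

Power calculation (paired t-test, normal approximation):
z_β = d · √n - z_{α/2}
z_β = 0.27 · √112 - 2.576
z_β = 0.27 · 10.583 - 2.576
z_β = 0.282

Power = Φ(z_β) = Φ(0.282) ≈ 0.611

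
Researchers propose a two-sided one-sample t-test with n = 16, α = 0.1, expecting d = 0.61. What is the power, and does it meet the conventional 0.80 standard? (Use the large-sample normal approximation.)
Power ≈ 0.79; the study is underpowered (power < 0.80)

Power calculation (one-sample t-test, normal approximation):
z_β = d · √n - z_{α/2}
z_β = 0.61 · √16 - 1.645
z_β = 0.61 · 4.000 - 1.645
z_β = 0.795

Power = Φ(z_β) = Φ(0.795) ≈ 0.787

Effect size d = 0.61 is medium by Cohen's convention (0.2/0.5/0.8).

Threshold: power ≥ 0.80 is conventionally adequate.
Power ≈ 0.79 → the study is underpowered (power < 0.80).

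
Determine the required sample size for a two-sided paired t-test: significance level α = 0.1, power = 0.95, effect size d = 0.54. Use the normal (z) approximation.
n = 38 pairs

Sample size formula (paired t-test, normal approximation):
n = ((z_{α/2} + z_β) / d)²

z_{α/2} = 1.645 (for α = 0.1, two-sided)
z_β = 1.645 (for power = 0.95)
d = 0.54

n = ((1.645 + 1.645) / 0.54)²
n = (6.093)²
n ≈ 37.12
Round up to the next whole number: n = 38 pairs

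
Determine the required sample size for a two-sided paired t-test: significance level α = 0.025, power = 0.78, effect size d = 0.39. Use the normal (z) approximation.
n = 60 pairs

Sample size formula (paired t-test, normal approximation):
n = ((z_{α/2} + z_β) / d)²

z_{α/2} = 2.241 (for α = 0.025, two-sided)
z_β = 0.772 (for power = 0.78)
d = 0.39

n = ((2.241 + 0.772) / 0.39)²
n = (7.726)²
n ≈ 59.69
Round up to the next whole number: n = 60 pairs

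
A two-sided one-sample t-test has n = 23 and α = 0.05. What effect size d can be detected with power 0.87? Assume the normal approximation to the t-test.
d ≈ 0.64

Minimum detectable effect (one-sample t-test, normal approximation):
d = (z_{α/2} + z_β) / √n
d = (1.960 + 1.126) / √23
d = 3.086 / 4.796
d ≈ 0.64

By Cohen's convention (0.2 small / 0.5 medium / 0.8 large): medium effect.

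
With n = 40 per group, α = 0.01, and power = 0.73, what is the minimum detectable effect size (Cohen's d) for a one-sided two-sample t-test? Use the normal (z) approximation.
d ≈ 0.66

Minimum detectable effect (two-sample t-test, normal approximation):
d = (z_α + z_β) / √(n/2)
d = (2.326 + 0.613) / √(40/2)
d = 2.939 / 4.472
d ≈ 0.66

By Cohen's convention (0.2 small / 0.5 medium / 0.8 large): medium effect.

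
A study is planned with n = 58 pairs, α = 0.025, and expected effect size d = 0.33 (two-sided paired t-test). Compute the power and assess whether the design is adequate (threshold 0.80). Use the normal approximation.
Power ≈ 0.61; the study is underpowered (power < 0.80)

Power calculation (paired t-test, normal approximation):
z_β = d · √n - z_{α/2}
z_β = 0.33 · √58 - 2.241
z_β = 0.33 · 7.616 - 2.241
z_β = 0.272

Power = Φ(z_β) = Φ(0.272) ≈ 0.607

Effect size d = 0.33 is small by Cohen's convention (0.2/0.5/0.8).

Threshold: power ≥ 0.80 is conventionally adequate.
Power ≈ 0.61 → the study is underpowered (power < 0.80).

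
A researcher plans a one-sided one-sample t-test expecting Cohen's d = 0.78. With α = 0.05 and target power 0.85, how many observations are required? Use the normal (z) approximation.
n = 12

Sample size formula (one-sample t-test, normal approximation):
n = ((z_α + z_β) / d)²

z_α = 1.645 (for α = 0.05, one-sided)
z_β = 1.036 (for power = 0.85)
d = 0.78

n = ((1.645 + 1.036) / 0.78)²
n = (3.437)²
n ≈ 11.81
Round up to the next whole number: n = 12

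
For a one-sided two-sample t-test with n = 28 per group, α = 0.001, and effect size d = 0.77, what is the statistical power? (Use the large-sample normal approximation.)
Power ≈ 0.42

Power calculation (two-sample t-test, normal approximation):
z_β = d · √(n/2) - z_α
z_β = 0.77 · √(28/2) - 3.090
z_β = 0.77 · 3.742 - 3.090
z_β = -0.209

Power = Φ(z_β) = Φ(-0.209) ≈ 0.417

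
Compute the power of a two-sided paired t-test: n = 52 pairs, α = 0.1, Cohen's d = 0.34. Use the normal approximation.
Power ≈ 0.79

Power calculation (paired t-test, normal approximation):
z_β = d · √n - z_{α/2}
z_β = 0.34 · √52 - 1.645
z_β = 0.34 · 7.211 - 1.645
z_β = 0.807

Power = Φ(z_β) = Φ(0.807) ≈ 0.790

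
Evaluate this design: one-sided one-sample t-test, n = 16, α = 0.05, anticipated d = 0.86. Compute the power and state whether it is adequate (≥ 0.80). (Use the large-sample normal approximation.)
Power ≈ 0.96; the study is adequately powered (power ≥ 0.80)

Power calculation (one-sample t-test, normal approximation):
z_β = d · √n - z_α
z_β = 0.86 · √16 - 1.645
z_β = 0.86 · 4.000 - 1.645
z_β = 1.795

Power = Φ(z_β) = Φ(1.795) ≈ 0.964

Effect size d = 0.86 is large by Cohen's convention (0.2/0.5/0.8).

Threshold: power ≥ 0.80 is conventionally adequate.
Power ≈ 0.96 → the study is adequately powered (power ≥ 0.80).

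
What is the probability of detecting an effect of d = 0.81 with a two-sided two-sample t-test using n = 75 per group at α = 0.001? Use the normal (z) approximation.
Power ≈ 0.95

Power calculation (two-sample t-test, normal approximation):
z_β = d · √(n/2) - z_{α/2}
z_β = 0.81 · √(75/2) - 3.291
z_β = 0.81 · 6.124 - 3.291
z_β = 1.670

Power = Φ(z_β) = Φ(1.670) ≈ 0.953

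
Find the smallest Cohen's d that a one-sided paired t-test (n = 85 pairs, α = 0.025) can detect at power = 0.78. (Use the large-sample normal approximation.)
d ≈ 0.30

Minimum detectable effect (paired t-test, normal approximation):
d = (z_α + z_β) / √n
d = (1.960 + 0.772) / √85
d = 2.732 / 9.220
d ≈ 0.30

By Cohen's convention (0.2 small / 0.5 medium / 0.8 large): small effect.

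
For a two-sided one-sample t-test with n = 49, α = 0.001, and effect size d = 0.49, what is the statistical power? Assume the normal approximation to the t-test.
Power ≈ 0.56

Power calculation (one-sample t-test, normal approximation):
z_β = d · √n - z_{α/2}
z_β = 0.49 · √49 - 3.291
z_β = 0.49 · 7.000 - 3.291
z_β = 0.139

Power = Φ(z_β) = Φ(0.139) ≈ 0.555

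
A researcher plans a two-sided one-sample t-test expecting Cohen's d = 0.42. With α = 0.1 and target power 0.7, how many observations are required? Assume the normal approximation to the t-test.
n = 27

Sample size formula (one-sample t-test, normal approximation):
n = ((z_{α/2} + z_β) / d)²

z_{α/2} = 1.645 (for α = 0.1, two-sided)
z_β = 0.524 (for power = 0.7)
d = 0.42

n = ((1.645 + 0.524) / 0.42)²
n = (5.164)²
n ≈ 26.67
Round up to the next whole number: n = 27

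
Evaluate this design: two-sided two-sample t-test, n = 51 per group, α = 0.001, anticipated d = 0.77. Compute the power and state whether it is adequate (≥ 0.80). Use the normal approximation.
Power ≈ 0.73; the study is underpowered (power < 0.80)

Power calculation (two-sample t-test, normal approximation):
z_β = d · √(n/2) - z_{α/2}
z_β = 0.77 · √(51/2) - 3.291
z_β = 0.77 · 5.050 - 3.291
z_β = 0.598

Power = Φ(z_β) = Φ(0.598) ≈ 0.725

Effect size d = 0.77 is medium by Cohen's convention (0.2/0.5/0.8).

Threshold: power ≥ 0.80 is conventionally adequate.
Power ≈ 0.73 → the study is underpowered (power < 0.80).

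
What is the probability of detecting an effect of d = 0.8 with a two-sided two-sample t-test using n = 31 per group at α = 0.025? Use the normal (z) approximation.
Power ≈ 0.82

Power calculation (two-sample t-test, normal approximation):
z_β = d · √(n/2) - z_{α/2}
z_β = 0.8 · √(31/2) - 2.241
z_β = 0.8 · 3.937 - 2.241
z_β = 0.908

Power = Φ(z_β) = Φ(0.908) ≈ 0.818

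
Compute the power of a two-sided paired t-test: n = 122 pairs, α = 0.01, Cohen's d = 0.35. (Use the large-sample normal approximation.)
Power ≈ 0.90

Power calculation (paired t-test, normal approximation):
z_β = d · √n - z_{α/2}
z_β = 0.35 · √122 - 2.576
z_β = 0.35 · 11.045 - 2.576
z_β = 1.290

Power = Φ(z_β) = Φ(1.290) ≈ 0.901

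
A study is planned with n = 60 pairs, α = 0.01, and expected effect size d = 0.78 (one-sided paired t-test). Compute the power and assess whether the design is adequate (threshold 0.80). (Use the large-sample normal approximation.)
Power ≈ 1.00; the study is adequately powered (power ≥ 0.80)

Power calculation (paired t-test, normal approximation):
z_β = d · √n - z_α
z_β = 0.78 · √60 - 2.326
z_β = 0.78 · 7.746 - 2.326
z_β = 3.716

Power = Φ(z_β) = Φ(3.716) ≈ 1.000

Effect size d = 0.78 is medium by Cohen's convention (0.2/0.5/0.8).

Threshold: power ≥ 0.80 is conventionally adequate.
Power ≈ 1.00 → the study is adequately powered (power ≥ 0.80).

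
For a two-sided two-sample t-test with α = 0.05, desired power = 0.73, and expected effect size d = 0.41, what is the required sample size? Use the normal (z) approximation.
n = 79 per group

Sample size formula (two-sample t-test, normal approximation):
n = 2 · ((z_{α/2} + z_β) / d)²

z_{α/2} = 1.960 (for α = 0.05, two-sided)
z_β = 0.613 (for power = 0.73)
d = 0.41

n = 2 · ((1.960 + 0.613) / 0.41)²
n = 2 · (6.276)²
n ≈ 78.78
Round up to the next whole number: n = 79 per group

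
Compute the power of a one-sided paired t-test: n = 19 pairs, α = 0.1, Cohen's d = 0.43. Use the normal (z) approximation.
Power ≈ 0.72

Power calculation (paired t-test, normal approximation):
z_β = d · √n - z_α
z_β = 0.43 · √19 - 1.282
z_β = 0.43 · 4.359 - 1.282
z_β = 0.593

Power = Φ(z_β) = Φ(0.593) ≈ 0.723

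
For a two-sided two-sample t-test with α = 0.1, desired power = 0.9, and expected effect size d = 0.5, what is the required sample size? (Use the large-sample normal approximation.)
n = 69 per group

Sample size formula (two-sample t-test, normal approximation):
n = 2 · ((z_{α/2} + z_β) / d)²

z_{α/2} = 1.645 (for α = 0.1, two-sided)
z_β = 1.282 (for power = 0.9)
d = 0.5

n = 2 · ((1.645 + 1.282) / 0.5)²
n = 2 · (5.854)²
n ≈ 68.54
Round up to the next whole number: n = 69 per group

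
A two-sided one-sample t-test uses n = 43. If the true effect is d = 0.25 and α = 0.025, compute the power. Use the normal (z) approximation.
Power ≈ 0.27

Power calculation (one-sample t-test, normal approximation):
z_β = d · √n - z_{α/2}
z_β = 0.25 · √43 - 2.241
z_β = 0.25 · 6.557 - 2.241
z_β = -0.602

Power = Φ(z_β) = Φ(-0.602) ≈ 0.274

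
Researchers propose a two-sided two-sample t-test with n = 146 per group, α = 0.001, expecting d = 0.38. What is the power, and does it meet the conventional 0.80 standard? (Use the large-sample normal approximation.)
Power ≈ 0.48; the study is underpowered (power < 0.80)

Power calculation (two-sample t-test, normal approximation):
z_β = d · √(n/2) - z_{α/2}
z_β = 0.38 · √(146/2) - 3.291
z_β = 0.38 · 8.544 - 3.291
z_β = -0.044

Power = Φ(z_β) = Φ(-0.044) ≈ 0.483

Effect size d = 0.38 is small by Cohen's convention (0.2/0.5/0.8).

Threshold: power ≥ 0.80 is conventionally adequate.
Power ≈ 0.48 → the study is underpowered (power < 0.80).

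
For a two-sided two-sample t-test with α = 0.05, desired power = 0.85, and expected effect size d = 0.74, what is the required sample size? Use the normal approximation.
n = 33 per group

Sample size formula (two-sample t-test, normal approximation):
n = 2 · ((z_{α/2} + z_β) / d)²

z_{α/2} = 1.960 (for α = 0.05, two-sided)
z_β = 1.036 (for power = 0.85)
d = 0.74

n = 2 · ((1.960 + 1.036) / 0.74)²
n = 2 · (4.049)²
n ≈ 32.79
Round up to the next whole number: n = 33 per group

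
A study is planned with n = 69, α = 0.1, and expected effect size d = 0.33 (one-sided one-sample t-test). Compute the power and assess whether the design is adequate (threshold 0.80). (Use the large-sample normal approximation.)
Power ≈ 0.93; the study is adequately powered (power ≥ 0.80)

Power calculation (one-sample t-test, normal approximation):
z_β = d · √n - z_α
z_β = 0.33 · √69 - 1.282
z_β = 0.33 · 8.307 - 1.282
z_β = 1.460

Power = Φ(z_β) = Φ(1.460) ≈ 0.928

Effect size d = 0.33 is small by Cohen's convention (0.2/0.5/0.8).

Threshold: power ≥ 0.80 is conventionally adequate.
Power ≈ 0.93 → the study is adequately powered (power ≥ 0.80).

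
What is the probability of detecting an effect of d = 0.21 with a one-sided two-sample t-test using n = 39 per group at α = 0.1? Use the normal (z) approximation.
Power ≈ 0.36

Power calculation (two-sample t-test, normal approximation):
z_β = d · √(n/2) - z_α
z_β = 0.21 · √(39/2) - 1.282
z_β = 0.21 · 4.416 - 1.282
z_β = -0.354

Power = Φ(z_β) = Φ(-0.354) ≈ 0.362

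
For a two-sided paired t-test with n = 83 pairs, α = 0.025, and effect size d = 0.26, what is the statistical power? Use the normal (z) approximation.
Power ≈ 0.55

Power calculation (paired t-test, normal approximation):
z_β = d · √n - z_{α/2}
z_β = 0.26 · √83 - 2.241
z_β = 0.26 · 9.110 - 2.241
z_β = 0.127

Power = Φ(z_β) = Φ(0.127) ≈ 0.551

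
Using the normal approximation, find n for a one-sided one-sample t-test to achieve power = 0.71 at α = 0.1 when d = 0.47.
n = 16

Sample size formula (one-sample t-test, normal approximation):
n = ((z_α + z_β) / d)²

z_α = 1.282 (for α = 0.1, one-sided)
z_β = 0.553 (for power = 0.71)
d = 0.47

n = ((1.282 + 0.553) / 0.47)²
n = (3.904)²
n ≈ 15.24
Round up to the next whole number: n = 16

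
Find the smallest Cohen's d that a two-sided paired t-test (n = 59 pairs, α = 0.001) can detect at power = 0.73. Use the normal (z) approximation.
d ≈ 0.51

Minimum detectable effect (paired t-test, normal approximation):
d = (z_{α/2} + z_β) / √n
d = (3.291 + 0.613) / √59
d = 3.903 / 7.681
d ≈ 0.51

By Cohen's convention (0.2 small / 0.5 medium / 0.8 large): medium effect.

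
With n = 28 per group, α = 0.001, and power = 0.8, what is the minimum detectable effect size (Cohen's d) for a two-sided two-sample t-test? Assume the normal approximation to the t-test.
d ≈ 1.10

Minimum detectable effect (two-sample t-test, normal approximation):
d = (z_{α/2} + z_β) / √(n/2)
d = (3.291 + 0.842) / √(28/2)
d = 4.132 / 3.742
d ≈ 1.10

By Cohen's convention (0.2 small / 0.5 medium / 0.8 large): large effect.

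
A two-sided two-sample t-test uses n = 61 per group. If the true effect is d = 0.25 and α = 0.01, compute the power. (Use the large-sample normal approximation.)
Power ≈ 0.12

Power calculation (two-sample t-test, normal approximation):
z_β = d · √(n/2) - z_{α/2}
z_β = 0.25 · √(61/2) - 2.576
z_β = 0.25 · 5.523 - 2.576
z_β = -1.195

Power = Φ(z_β) = Φ(-1.195) ≈ 0.116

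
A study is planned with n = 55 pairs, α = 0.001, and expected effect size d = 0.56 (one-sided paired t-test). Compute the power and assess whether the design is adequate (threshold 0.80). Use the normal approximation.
Power ≈ 0.86; the study is adequately powered (power ≥ 0.80)

Power calculation (paired t-test, normal approximation):
z_β = d · √n - z_α
z_β = 0.56 · √55 - 3.090
z_β = 0.56 · 7.416 - 3.090
z_β = 1.063

Power = Φ(z_β) = Φ(1.063) ≈ 0.856

Effect size d = 0.56 is medium by Cohen's convention (0.2/0.5/0.8).

Threshold: power ≥ 0.80 is conventionally adequate.
Power ≈ 0.86 → the study is adequately powered (power ≥ 0.80).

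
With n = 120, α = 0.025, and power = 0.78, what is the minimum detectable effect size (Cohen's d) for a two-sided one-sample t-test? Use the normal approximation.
d ≈ 0.28

Minimum detectable effect (one-sample t-test, normal approximation):
d = (z_{α/2} + z_β) / √n
d = (2.241 + 0.772) / √120
d = 3.014 / 10.954
d ≈ 0.28

By Cohen's convention (0.2 small / 0.5 medium / 0.8 large): small effect.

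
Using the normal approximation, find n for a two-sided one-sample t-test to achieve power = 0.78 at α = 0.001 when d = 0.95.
n = 19

Sample size formula (one-sample t-test, normal approximation):
n = ((z_{α/2} + z_β) / d)²

z_{α/2} = 3.291 (for α = 0.001, two-sided)
z_β = 0.772 (for power = 0.78)
d = 0.95

n = ((3.291 + 0.772) / 0.95)²
n = (4.277)²
n ≈ 18.29
Round up to the next whole number: n = 19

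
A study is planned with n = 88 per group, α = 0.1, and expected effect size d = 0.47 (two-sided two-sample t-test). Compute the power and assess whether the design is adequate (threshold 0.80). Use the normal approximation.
Power ≈ 0.93; the study is adequately powered (power ≥ 0.80)

Power calculation (two-sample t-test, normal approximation):
z_β = d · √(n/2) - z_{α/2}
z_β = 0.47 · √(88/2) - 1.645
z_β = 0.47 · 6.633 - 1.645
z_β = 1.473

Power = Φ(z_β) = Φ(1.473) ≈ 0.930

Effect size d = 0.47 is small by Cohen's convention (0.2/0.5/0.8).

Threshold: power ≥ 0.80 is conventionally adequate.
Power ≈ 0.93 → the study is adequately powered (power ≥ 0.80).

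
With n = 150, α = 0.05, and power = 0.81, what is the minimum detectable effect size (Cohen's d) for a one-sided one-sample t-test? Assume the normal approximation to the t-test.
d ≈ 0.21

Minimum detectable effect (one-sample t-test, normal approximation):
d = (z_α + z_β) / √n
d = (1.645 + 0.878) / √150
d = 2.523 / 12.247
d ≈ 0.21

By Cohen's convention (0.2 small / 0.5 medium / 0.8 large): small effect.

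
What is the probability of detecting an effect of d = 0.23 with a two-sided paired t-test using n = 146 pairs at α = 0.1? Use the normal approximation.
Power ≈ 0.87

Power calculation (paired t-test, normal approximation):
z_β = d · √n - z_{α/2}
z_β = 0.23 · √146 - 1.645
z_β = 0.23 · 12.083 - 1.645
z_β = 1.134

Power = Φ(z_β) = Φ(1.134) ≈ 0.872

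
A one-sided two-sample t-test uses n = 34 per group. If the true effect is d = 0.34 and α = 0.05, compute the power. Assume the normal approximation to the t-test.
Power ≈ 0.40

Power calculation (two-sample t-test, normal approximation):
z_β = d · √(n/2) - z_α
z_β = 0.34 · √(34/2) - 1.645
z_β = 0.34 · 4.123 - 1.645
z_β = -0.243

Power = Φ(z_β) = Φ(-0.243) ≈ 0.404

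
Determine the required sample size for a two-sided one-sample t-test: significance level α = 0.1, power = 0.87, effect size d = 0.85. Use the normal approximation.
n = 11

Sample size formula (one-sample t-test, normal approximation):
n = ((z_{α/2} + z_β) / d)²

z_{α/2} = 1.645 (for α = 0.1, two-sided)
z_β = 1.126 (for power = 0.87)
d = 0.85

n = ((1.645 + 1.126) / 0.85)²
n = (3.260)²
n ≈ 10.63
Round up to the next whole number: n = 11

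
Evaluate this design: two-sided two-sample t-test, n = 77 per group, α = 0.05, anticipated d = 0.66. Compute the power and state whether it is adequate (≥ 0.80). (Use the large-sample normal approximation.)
Power ≈ 0.98; the study is adequately powered (power ≥ 0.80)

Power calculation (two-sample t-test, normal approximation):
z_β = d · √(n/2) - z_{α/2}
z_β = 0.66 · √(77/2) - 1.960
z_β = 0.66 · 6.205 - 1.960
z_β = 2.135

Power = Φ(z_β) = Φ(2.135) ≈ 0.984

Effect size d = 0.66 is medium by Cohen's convention (0.2/0.5/0.8).

Threshold: power ≥ 0.80 is conventionally adequate.
Power ≈ 0.98 → the study is adequately powered (power ≥ 0.80).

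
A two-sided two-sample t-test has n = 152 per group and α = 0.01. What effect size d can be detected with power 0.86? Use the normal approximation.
d ≈ 0.42

Minimum detectable effect (two-sample t-test, normal approximation):
d = (z_{α/2} + z_β) / √(n/2)
d = (2.576 + 1.080) / √(152/2)
d = 3.656 / 8.718
d ≈ 0.42

By Cohen's convention (0.2 small / 0.5 medium / 0.8 large): small effect.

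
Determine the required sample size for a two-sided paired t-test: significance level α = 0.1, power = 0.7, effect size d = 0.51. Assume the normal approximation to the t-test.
n = 19 pairs

Sample size formula (paired t-test, normal approximation):
n = ((z_{α/2} + z_β) / d)²

z_{α/2} = 1.645 (for α = 0.1, two-sided)
z_β = 0.524 (for power = 0.7)
d = 0.51

n = ((1.645 + 0.524) / 0.51)²
n = (4.253)²
n ≈ 18.09
Round up to the next whole number: n = 19 pairs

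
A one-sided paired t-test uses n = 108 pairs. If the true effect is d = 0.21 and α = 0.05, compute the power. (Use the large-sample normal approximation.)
Power ≈ 0.70

Power calculation (paired t-test, normal approximation):
z_β = d · √n - z_α
z_β = 0.21 · √108 - 1.645
z_β = 0.21 · 10.392 - 1.645
z_β = 0.538

Power = Φ(z_β) = Φ(0.538) ≈ 0.705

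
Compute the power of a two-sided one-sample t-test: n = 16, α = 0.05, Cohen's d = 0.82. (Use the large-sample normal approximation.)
Power ≈ 0.91

Power calculation (one-sample t-test, normal approximation):
z_β = d · √n - z_{α/2}
z_β = 0.82 · √16 - 1.960
z_β = 0.82 · 4.000 - 1.960
z_β = 1.320

Power = Φ(z_β) = Φ(1.320) ≈ 0.907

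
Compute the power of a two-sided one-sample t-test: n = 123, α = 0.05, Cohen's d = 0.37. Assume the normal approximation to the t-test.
Power ≈ 0.98

Power calculation (one-sample t-test, normal approximation):
z_β = d · √n - z_{α/2}
z_β = 0.37 · √123 - 1.960
z_β = 0.37 · 11.091 - 1.960
z_β = 2.144

Power = Φ(z_β) = Φ(2.144) ≈ 0.984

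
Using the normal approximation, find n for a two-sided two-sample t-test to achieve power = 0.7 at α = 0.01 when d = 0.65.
n = 46 per group

Sample size formula (two-sample t-test, normal approximation):
n = 2 · ((z_{α/2} + z_β) / d)²

z_{α/2} = 2.576 (for α = 0.01, two-sided)
z_β = 0.524 (for power = 0.7)
d = 0.65

n = 2 · ((2.576 + 0.524) / 0.65)²
n = 2 · (4.769)²
n ≈ 45.49
Round up to the next whole number: n = 46 per group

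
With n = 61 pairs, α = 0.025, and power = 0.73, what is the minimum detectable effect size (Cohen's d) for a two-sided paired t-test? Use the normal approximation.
d ≈ 0.37

Minimum detectable effect (paired t-test, normal approximation):
d = (z_{α/2} + z_β) / √n
d = (2.241 + 0.613) / √61
d = 2.854 / 7.810
d ≈ 0.37

By Cohen's convention (0.2 small / 0.5 medium / 0.8 large): small effect.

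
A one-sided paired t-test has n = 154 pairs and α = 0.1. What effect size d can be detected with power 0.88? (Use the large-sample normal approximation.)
d ≈ 0.20

Minimum detectable effect (paired t-test, normal approximation):
d = (z_α + z_β) / √n
d = (1.282 + 1.175) / √154
d = 2.457 / 12.410
d ≈ 0.20

By Cohen's convention (0.2 small / 0.5 medium / 0.8 large): small effect.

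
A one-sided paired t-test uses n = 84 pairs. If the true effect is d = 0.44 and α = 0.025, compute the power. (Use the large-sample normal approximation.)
Power ≈ 0.98

Power calculation (paired t-test, normal approximation):
z_β = d · √n - z_α
z_β = 0.44 · √84 - 1.960
z_β = 0.44 · 9.165 - 1.960
z_β = 2.073

Power = Φ(z_β) = Φ(2.073) ≈ 0.981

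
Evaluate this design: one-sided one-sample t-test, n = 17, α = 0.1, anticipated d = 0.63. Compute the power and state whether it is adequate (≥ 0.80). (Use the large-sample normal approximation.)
Power ≈ 0.91; the study is adequately powered (power ≥ 0.80)

Power calculation (one-sample t-test, normal approximation):
z_β = d · √n - z_α
z_β = 0.63 · √17 - 1.282
z_β = 0.63 · 4.123 - 1.282
z_β = 1.316

Power = Φ(z_β) = Φ(1.316) ≈ 0.906

Effect size d = 0.63 is medium by Cohen's convention (0.2/0.5/0.8).

Threshold: power ≥ 0.80 is conventionally adequate.
Power ≈ 0.91 → the study is adequately powered (power ≥ 0.80).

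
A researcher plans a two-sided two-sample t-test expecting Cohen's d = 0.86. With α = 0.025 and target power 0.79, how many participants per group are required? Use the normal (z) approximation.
n = 26 per group

Sample size formula (two-sample t-test, normal approximation):
n = 2 · ((z_{α/2} + z_β) / d)²

z_{α/2} = 2.241 (for α = 0.025, two-sided)
z_β = 0.806 (for power = 0.79)
d = 0.86

n = 2 · ((2.241 + 0.806) / 0.86)²
n = 2 · (3.543)²
n ≈ 25.11
Round up to the next whole number: n = 26 per group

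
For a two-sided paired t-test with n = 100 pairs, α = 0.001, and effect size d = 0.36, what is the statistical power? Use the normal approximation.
Power ≈ 0.62

Power calculation (paired t-test, normal approximation):
z_β = d · √n - z_{α/2}
z_β = 0.36 · √100 - 3.291
z_β = 0.36 · 10.000 - 3.291
z_β = 0.309

Power = Φ(z_β) = Φ(0.309) ≈ 0.622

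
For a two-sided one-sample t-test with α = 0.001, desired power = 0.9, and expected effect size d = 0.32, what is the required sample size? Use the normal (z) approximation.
n = 205

Sample size formula (one-sample t-test, normal approximation):
n = ((z_{α/2} + z_β) / d)²

z_{α/2} = 3.291 (for α = 0.001, two-sided)
z_β = 1.282 (for power = 0.9)
d = 0.32

n = ((3.291 + 1.282) / 0.32)²
n = (14.291)²
n ≈ 204.23
Round up to the next whole number: n = 205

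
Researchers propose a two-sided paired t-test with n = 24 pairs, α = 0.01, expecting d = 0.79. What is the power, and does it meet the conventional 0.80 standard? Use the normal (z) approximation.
Power ≈ 0.90; the study is adequately powered (power ≥ 0.80)

Power calculation (paired t-test, normal approximation):
z_β = d · √n - z_{α/2}
z_β = 0.79 · √24 - 2.576
z_β = 0.79 · 4.899 - 2.576
z_β = 1.294

Power = Φ(z_β) = Φ(1.294) ≈ 0.902

Effect size d = 0.79 is medium by Cohen's convention (0.2/0.5/0.8).

Threshold: power ≥ 0.80 is conventionally adequate.
Power ≈ 0.90 → the study is adequately powered (power ≥ 0.80).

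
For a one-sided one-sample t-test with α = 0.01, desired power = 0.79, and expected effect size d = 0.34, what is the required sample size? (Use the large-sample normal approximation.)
n = 85

Sample size formula (one-sample t-test, normal approximation):
n = ((z_α + z_β) / d)²

z_α = 2.326 (for α = 0.01, one-sided)
z_β = 0.806 (for power = 0.79)
d = 0.34

n = ((2.326 + 0.806) / 0.34)²
n = (9.212)²
n ≈ 84.86
Round up to the next whole number: n = 85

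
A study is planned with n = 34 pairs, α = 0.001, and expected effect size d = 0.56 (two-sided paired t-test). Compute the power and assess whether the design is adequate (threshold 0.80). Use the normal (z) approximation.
Power ≈ 0.49; the study is underpowered (power < 0.80)

Power calculation (paired t-test, normal approximation):
z_β = d · √n - z_{α/2}
z_β = 0.56 · √34 - 3.291
z_β = 0.56 · 5.831 - 3.291
z_β = -0.025

Power = Φ(z_β) = Φ(-0.025) ≈ 0.490

Effect size d = 0.56 is medium by Cohen's convention (0.2/0.5/0.8).

Threshold: power ≥ 0.80 is conventionally adequate.
Power ≈ 0.49 → the study is underpowered (power < 0.80).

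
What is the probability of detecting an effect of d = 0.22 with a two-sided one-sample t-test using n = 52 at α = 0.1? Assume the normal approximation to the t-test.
Power ≈ 0.48

Power calculation (one-sample t-test, normal approximation):
z_β = d · √n - z_{α/2}
z_β = 0.22 · √52 - 1.645
z_β = 0.22 · 7.211 - 1.645
z_β = -0.058

Power = Φ(z_β) = Φ(-0.058) ≈ 0.477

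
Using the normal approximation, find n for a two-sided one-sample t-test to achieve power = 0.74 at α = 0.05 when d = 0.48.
n = 30

Sample size formula (one-sample t-test, normal approximation):
n = ((z_{α/2} + z_β) / d)²

z_{α/2} = 1.960 (for α = 0.05, two-sided)
z_β = 0.643 (for power = 0.74)
d = 0.48

n = ((1.960 + 0.643) / 0.48)²
n = (5.423)²
n ≈ 29.41
Round up to the next whole number: n = 30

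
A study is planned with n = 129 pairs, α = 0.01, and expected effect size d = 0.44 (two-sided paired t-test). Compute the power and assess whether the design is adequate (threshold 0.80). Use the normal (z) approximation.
Power ≈ 0.99; the study is adequately powered (power ≥ 0.80)

Power calculation (paired t-test, normal approximation):
z_β = d · √n - z_{α/2}
z_β = 0.44 · √129 - 2.576
z_β = 0.44 · 11.358 - 2.576
z_β = 2.422

Power = Φ(z_β) = Φ(2.422) ≈ 0.992

Effect size d = 0.44 is small by Cohen's convention (0.2/0.5/0.8).

Threshold: power ≥ 0.80 is conventionally adequate.
Power ≈ 0.99 → the study is adequately powered (power ≥ 0.80).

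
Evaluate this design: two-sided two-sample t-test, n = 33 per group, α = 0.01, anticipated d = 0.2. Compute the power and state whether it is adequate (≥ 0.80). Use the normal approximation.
Power ≈ 0.04; the study is underpowered (power < 0.80)

Power calculation (two-sample t-test, normal approximation):
z_β = d · √(n/2) - z_{α/2}
z_β = 0.2 · √(33/2) - 2.576
z_β = 0.2 · 4.062 - 2.576
z_β = -1.763

Power = Φ(z_β) = Φ(-1.763) ≈ 0.039

Effect size d = 0.2 is small by Cohen's convention (0.2/0.5/0.8).

Threshold: power ≥ 0.80 is conventionally adequate.
Power ≈ 0.04 → the study is underpowered (power < 0.80).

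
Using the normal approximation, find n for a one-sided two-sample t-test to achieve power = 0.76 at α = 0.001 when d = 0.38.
n = 200 per group

Sample size formula (two-sample t-test, normal approximation):
n = 2 · ((z_α + z_β) / d)²

z_α = 3.090 (for α = 0.001, one-sided)
z_β = 0.706 (for power = 0.76)
d = 0.38

n = 2 · ((3.090 + 0.706) / 0.38)²
n = 2 · (9.989)²
n ≈ 199.56
Round up to the next whole number: n = 200 per group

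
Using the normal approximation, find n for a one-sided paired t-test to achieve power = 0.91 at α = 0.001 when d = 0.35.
n = 161 pairs

Sample size formula (paired t-test, normal approximation):
n = ((z_α + z_β) / d)²

z_α = 3.090 (for α = 0.001, one-sided)
z_β = 1.341 (for power = 0.91)
d = 0.35

n = ((3.090 + 1.341) / 0.35)²
n = (12.660)²
n ≈ 160.28
Round up to the next whole number: n = 161 pairs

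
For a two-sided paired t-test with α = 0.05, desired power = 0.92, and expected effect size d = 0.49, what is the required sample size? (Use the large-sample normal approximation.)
n = 48 pairs

Sample size formula (paired t-test, normal approximation):
n = ((z_{α/2} + z_β) / d)²

z_{α/2} = 1.960 (for α = 0.05, two-sided)
z_β = 1.405 (for power = 0.92)
d = 0.49

n = ((1.960 + 1.405) / 0.49)²
n = (6.867)²
n ≈ 47.16
Round up to the next whole number: n = 48 pairs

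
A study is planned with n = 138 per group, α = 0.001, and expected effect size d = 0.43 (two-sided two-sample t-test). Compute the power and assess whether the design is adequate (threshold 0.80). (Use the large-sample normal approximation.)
Power ≈ 0.61; the study is underpowered (power < 0.80)

Power calculation (two-sample t-test, normal approximation):
z_β = d · √(n/2) - z_{α/2}
z_β = 0.43 · √(138/2) - 3.291
z_β = 0.43 · 8.307 - 3.291
z_β = 0.281

Power = Φ(z_β) = Φ(0.281) ≈ 0.611

Effect size d = 0.43 is small by Cohen's convention (0.2/0.5/0.8).

Threshold: power ≥ 0.80 is conventionally adequate.
Power ≈ 0.61 → the study is underpowered (power < 0.80).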